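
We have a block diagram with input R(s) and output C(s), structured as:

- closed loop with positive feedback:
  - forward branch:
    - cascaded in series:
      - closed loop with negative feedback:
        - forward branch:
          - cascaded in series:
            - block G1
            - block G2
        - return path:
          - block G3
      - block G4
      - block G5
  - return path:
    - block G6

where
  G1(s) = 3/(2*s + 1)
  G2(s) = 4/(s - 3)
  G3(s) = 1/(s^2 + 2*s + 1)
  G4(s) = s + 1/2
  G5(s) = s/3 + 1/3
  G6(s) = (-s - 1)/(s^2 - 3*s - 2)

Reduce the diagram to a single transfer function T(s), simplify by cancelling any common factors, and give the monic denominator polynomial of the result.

Answer: s^6 - 3*s^5/2 + 3*s^4 + 28*s^3 + 46*s^2 + 7*s/2 - 8

Working:
Step 1 - cascade G1, G2, giving 12/(2*s^2 - 5*s - 3)
Step 2 - reduce the feedback loop with forward (G1*G2) and return G3, giving (12*s^2 + 24*s + 12)/(2*s^4 - s^3 - 11*s^2 - 11*s + 9)
Step 3 - multiply [(G1*G2)/(1+(G1*G2)*G3)], G4, G5 (series), giving (4*s^4 + 14*s^3 + 18*s^2 + 10*s + 2)/(2*s^4 - s^3 - 11*s^2 - 11*s + 9)
Step 4 - collapse the loop (([(G1*G2)/(1+(G1*G2)*G3)]*G4*G5) forward, G6 return), giving (4*s^6 + 2*s^5 - 32*s^4 - 72*s^3 - 64*s^2 - 26*s - 4)/(2*s^6 - 3*s^5 + 6*s^4 + 56*s^3 + 92*s^2 + 7*s - 16)
That last expression is T(s), already simplified. Scaling its denominator by 1/2 (the reciprocal of the leading coefficient) yields the monic denominator.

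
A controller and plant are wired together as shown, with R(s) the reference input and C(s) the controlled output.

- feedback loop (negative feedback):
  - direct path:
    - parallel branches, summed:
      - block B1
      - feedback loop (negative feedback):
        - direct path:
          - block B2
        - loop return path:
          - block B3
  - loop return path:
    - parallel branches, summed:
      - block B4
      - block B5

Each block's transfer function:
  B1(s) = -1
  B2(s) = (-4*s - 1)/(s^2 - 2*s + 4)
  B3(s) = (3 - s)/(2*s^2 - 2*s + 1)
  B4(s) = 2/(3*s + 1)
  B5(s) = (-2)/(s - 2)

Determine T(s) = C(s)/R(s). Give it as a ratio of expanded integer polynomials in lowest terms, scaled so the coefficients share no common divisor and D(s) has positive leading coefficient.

First reduce the diagram to T(s).

Step 1 - reduce the feedback loop with forward B2 and return B3 gives (-8*s^3 + 6*s^2 - 2*s - 1)/(2*s^4 - 6*s^3 + 17*s^2 - 21*s + 1)
Step 2 - parallel reduction of B1, [B2/(1+B2*B3)] gives (-2*s^4 - 2*s^3 - 11*s^2 + 19*s - 2)/(2*s^4 - 6*s^3 + 17*s^2 - 21*s + 1)
Step 3 - reduce the parallel group B4, B5 gives (-4*s - 6)/(3*s^2 - 5*s - 2)
Step 4 - close the feedback loop around (B1+[B2/(1+B2*B3)]), (B4+B5); the result is T(s) itself (integer coefficients, no common factor, positive leading denominator coefficient)

Answer: (-6*s^6 + 4*s^5 - 19*s^4 + 116*s^3 - 79*s^2 - 28*s + 4)/(6*s^6 - 20*s^5 + 97*s^4 - 80*s^3 + 64*s^2 - 69*s + 10)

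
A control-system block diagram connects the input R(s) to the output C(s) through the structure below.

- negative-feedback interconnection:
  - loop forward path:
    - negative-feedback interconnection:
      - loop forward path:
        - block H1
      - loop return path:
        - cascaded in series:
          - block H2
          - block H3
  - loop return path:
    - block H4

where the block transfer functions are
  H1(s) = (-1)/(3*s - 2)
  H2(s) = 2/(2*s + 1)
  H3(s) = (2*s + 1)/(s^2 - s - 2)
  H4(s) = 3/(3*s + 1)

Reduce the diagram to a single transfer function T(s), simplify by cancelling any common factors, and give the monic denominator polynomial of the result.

Reducing step by step:

(1) series reduction of H2, H3, giving 2/(s^2 - s - 2)
(2) reduce the feedback loop with forward H1 and return (H2*H3), giving (-s^2 + s + 2)/(3*s^3 - 5*s^2 - 4*s + 2)
(3) collapse the loop ([H1/(1+H1*(H2*H3))] forward, H4 return), giving (-3*s^3 + 2*s^2 + 7*s + 2)/(9*s^4 - 12*s^3 - 20*s^2 + 5*s + 8)
That last expression is T(s), already simplified. Scaling its denominator by 1/9 (the reciprocal of the leading coefficient) yields the monic denominator.

Answer: s^4 - 4*s^3/3 - 20*s^2/9 + 5*s/9 + 8/9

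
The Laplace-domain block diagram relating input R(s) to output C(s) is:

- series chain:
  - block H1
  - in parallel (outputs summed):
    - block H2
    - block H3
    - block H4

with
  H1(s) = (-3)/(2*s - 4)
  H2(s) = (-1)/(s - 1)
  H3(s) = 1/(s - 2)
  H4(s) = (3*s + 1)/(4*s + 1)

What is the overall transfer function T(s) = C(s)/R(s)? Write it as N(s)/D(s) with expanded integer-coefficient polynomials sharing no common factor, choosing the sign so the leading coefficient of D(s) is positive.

Reducing step by step:

Step 1: parallel reduction of H2, H3, H4 gives (3*s^3 - 8*s^2 + 7*s + 3)/(4*s^3 - 11*s^2 + 5*s + 2)
Step 2: series reduction of H1, (H2+H3+H4) - this is the overall T(s), already in the required normalized form

Answer: (-9*s^3 + 24*s^2 - 21*s - 9)/(8*s^4 - 38*s^3 + 54*s^2 - 16*s - 8)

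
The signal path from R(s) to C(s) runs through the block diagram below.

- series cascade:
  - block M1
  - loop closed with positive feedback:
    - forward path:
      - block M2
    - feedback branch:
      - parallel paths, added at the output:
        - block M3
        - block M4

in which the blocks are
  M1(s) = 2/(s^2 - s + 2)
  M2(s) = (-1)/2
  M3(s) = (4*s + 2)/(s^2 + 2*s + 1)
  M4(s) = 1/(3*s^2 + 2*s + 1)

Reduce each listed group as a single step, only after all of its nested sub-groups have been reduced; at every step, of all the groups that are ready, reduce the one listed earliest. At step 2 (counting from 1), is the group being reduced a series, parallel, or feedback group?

The answer is feedback.

Reasoning:
Step 1: add M3, M4 (parallel)
Step 2: apply the feedback formula to M2, (M3+M4)
Step 3: series reduction of M1, [M2/(1-M2*(M3+M4))]
So the answer for step 2 is feedback.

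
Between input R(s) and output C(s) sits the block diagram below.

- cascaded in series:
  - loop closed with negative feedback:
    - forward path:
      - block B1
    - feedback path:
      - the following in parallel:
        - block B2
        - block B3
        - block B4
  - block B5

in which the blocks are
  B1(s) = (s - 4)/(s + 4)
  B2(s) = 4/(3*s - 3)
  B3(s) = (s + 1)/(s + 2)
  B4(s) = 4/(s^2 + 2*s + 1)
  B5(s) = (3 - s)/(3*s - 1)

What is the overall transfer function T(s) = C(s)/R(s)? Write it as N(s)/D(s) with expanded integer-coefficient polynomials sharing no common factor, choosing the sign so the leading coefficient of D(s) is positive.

The answer is (-3*s^6 + 12*s^5 + 24*s^4 - 78*s^3 - 93*s^2 + 66*s + 72)/(18*s^6 + 51*s^5 + 62*s^4 - 276*s^3 - 412*s^2 + 321*s - 52).

Reasoning:
Step 1 - sum the parallel branches B2, B3, B4 gives (3*s^4 + 10*s^3 + 28*s^2 + 26*s - 19)/(3*s^4 + 9*s^3 + 3*s^2 - 9*s - 6)
Step 2 - apply the feedback formula to B1, (B2+B3+B4) gives (3*s^5 - 3*s^4 - 33*s^3 - 21*s^2 + 30*s + 24)/(6*s^5 + 19*s^4 + 27*s^3 - 83*s^2 - 165*s + 52)
Step 3 - reduce the series chain [B1/(1+B1*(B2+B3+B4))], B5 - this is the overall T(s), already in the required normalized form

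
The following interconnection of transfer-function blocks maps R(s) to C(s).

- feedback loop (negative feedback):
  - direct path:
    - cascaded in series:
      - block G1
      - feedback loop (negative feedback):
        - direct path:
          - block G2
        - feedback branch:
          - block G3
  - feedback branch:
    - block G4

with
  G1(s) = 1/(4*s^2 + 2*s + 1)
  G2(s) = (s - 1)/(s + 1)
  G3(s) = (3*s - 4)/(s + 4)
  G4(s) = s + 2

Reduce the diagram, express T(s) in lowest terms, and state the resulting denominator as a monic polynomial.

(1) collapse the loop (G2 forward, G3 return); result (s^2 + 3*s - 4)/(4*s^2 - 2*s + 8)
(2) reduce the series chain G1, [G2/(1+G2*G3)]; result (s^2 + 3*s - 4)/(16*s^4 + 32*s^2 + 14*s + 8)
(3) reduce the feedback loop with forward (G1*[G2/(1+G2*G3)]) and return G4; result (s^2 + 3*s - 4)/(16*s^4 + s^3 + 37*s^2 + 16*s)
Step 3 gives the fully reduced T(s), with no common factor left to cancel. The denominator's leading coefficient is 16, so divide each of its coefficients by 16 to get the monic form.

Final answer: s^4 + s^3/16 + 37*s^2/16 + s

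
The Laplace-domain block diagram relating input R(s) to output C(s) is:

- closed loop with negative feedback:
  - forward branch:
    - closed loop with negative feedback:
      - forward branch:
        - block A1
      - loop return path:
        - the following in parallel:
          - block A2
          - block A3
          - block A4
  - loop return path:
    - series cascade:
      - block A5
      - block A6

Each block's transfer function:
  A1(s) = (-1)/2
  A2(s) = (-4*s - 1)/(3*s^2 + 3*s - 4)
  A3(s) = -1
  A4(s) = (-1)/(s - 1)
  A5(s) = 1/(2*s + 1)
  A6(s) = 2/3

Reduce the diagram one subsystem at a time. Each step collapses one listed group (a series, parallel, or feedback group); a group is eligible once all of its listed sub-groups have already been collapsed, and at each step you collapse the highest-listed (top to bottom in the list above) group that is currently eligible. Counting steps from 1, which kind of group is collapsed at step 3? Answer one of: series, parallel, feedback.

The answer is series.

Reasoning:
[1] parallel reduction of A2, A3, A4
[2] reduce the feedback loop with forward A1 and return (A2+A3+A4)
[3] multiply A5, A6 (series)
[4] feedback reduction of [A1/(1+A1*(A2+A3+A4))], (A5*A6)
At step 3 the group reduced is series.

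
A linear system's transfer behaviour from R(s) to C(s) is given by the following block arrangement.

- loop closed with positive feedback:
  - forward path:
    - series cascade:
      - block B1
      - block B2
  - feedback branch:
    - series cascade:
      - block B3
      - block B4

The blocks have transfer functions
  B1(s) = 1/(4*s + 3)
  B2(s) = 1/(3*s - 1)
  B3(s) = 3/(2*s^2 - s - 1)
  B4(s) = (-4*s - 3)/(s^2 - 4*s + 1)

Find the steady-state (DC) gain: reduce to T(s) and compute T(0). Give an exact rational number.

Step 1. multiply B1, B2 (series); result 1/(12*s^2 + 5*s - 3)
Step 2. multiply B3, B4 (series); result (-12*s - 9)/(2*s^4 - 9*s^3 + 5*s^2 + 3*s - 1)
Step 3. apply the feedback formula to (B1*B2), (B3*B4); result (2*s^4 - 9*s^3 + 5*s^2 + 3*s - 1)/(24*s^6 - 98*s^5 + 9*s^4 + 88*s^3 - 12*s^2 - 2*s + 12)
The step-3 result is T(s). Setting s = 0: T(0) = -1/12.

Answer: -1/12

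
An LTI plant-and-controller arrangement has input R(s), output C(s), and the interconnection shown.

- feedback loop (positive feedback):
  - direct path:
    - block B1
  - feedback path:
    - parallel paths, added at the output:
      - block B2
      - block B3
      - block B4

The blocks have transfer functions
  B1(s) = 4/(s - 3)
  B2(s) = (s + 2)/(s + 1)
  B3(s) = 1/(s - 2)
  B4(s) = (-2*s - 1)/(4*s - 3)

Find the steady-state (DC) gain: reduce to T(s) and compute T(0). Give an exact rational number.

Step 1: reduce the parallel group B2, B3, B4, giving (2*s^3 + 2*s^2 - 10*s + 11)/(4*s^3 - 7*s^2 - 5*s + 6)
Step 2: feedback reduction of B1, (B2+B3+B4), giving (16*s^3 - 28*s^2 - 20*s + 24)/(4*s^4 - 27*s^3 + 8*s^2 + 61*s - 62)
Step 2 gives the overall T(s). Then T(0) = 24/(-62) = -12/31.

Therefore the answer is -12/31.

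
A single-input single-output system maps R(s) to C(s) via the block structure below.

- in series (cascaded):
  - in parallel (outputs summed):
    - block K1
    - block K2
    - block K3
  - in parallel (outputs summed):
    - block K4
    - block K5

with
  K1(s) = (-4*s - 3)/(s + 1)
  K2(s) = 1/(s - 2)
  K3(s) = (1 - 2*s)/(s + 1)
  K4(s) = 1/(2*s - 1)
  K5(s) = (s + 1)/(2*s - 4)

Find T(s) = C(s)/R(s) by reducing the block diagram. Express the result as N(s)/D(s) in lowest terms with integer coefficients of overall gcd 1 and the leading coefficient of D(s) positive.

Answer: (-12*s^4 + 4*s^3 + 73*s^2 - 40*s - 25)/(4*s^4 - 14*s^3 + 6*s^2 + 16*s - 8)

Working:
[1] parallel reduction of K1, K2, K3, giving (-6*s^2 + 11*s + 5)/(s^2 - s - 2)
[2] parallel reduction of K4, K5, giving (2*s^2 + 3*s - 5)/(4*s^2 - 10*s + 4)
[3] reduce the series chain (K1+K2+K3), (K4+K5) - this is the overall T(s), already in the required normalized form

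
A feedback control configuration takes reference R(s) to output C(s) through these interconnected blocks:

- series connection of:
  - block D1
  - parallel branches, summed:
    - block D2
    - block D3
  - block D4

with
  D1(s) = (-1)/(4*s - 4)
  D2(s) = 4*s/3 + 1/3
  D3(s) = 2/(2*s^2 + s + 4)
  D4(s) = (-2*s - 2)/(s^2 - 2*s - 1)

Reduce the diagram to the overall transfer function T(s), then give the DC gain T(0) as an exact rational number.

1. reduce the parallel group D2, D3 = (8*s^3 + 6*s^2 + 17*s + 10)/(6*s^2 + 3*s + 12)
2. multiply D1, (D2+D3), D4 (series) = (8*s^4 + 14*s^3 + 23*s^2 + 27*s + 10)/(12*s^5 - 30*s^4 + 18*s^3 - 54*s^2 + 30*s + 24)
DC gain: substitute s = 0 into T(s) from step 2: T(0) = 10/24 = 5/12.

Hence the answer: 5/12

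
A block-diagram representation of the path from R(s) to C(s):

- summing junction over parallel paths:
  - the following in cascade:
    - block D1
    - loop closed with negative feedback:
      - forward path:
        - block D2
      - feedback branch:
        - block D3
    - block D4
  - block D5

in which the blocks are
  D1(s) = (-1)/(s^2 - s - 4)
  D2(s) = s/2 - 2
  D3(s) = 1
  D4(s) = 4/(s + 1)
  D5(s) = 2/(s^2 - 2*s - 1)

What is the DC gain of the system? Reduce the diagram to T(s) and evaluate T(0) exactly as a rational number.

First reduce the diagram to T(s).

Step 1. collapse the loop (D2 forward, D3 return) -> (s - 4)/(s - 2)
Step 2. combine D1, [D2/(1+D2*D3)], D4 in series -> (16 - 4*s)/(s^4 - 2*s^3 - 5*s^2 + 6*s + 8)
Step 3. add (D1*[D2/(1+D2*D3)]*D4), D5 (parallel) -> (2*s^4 - 8*s^3 + 14*s^2 - 16*s)/(s^6 - 4*s^5 - 2*s^4 + 18*s^3 + s^2 - 22*s - 8)
Evaluating the step-3 result (the overall T(s)) at s = 0 gives T(0) = 0/(-8) = 0.

Answer: 0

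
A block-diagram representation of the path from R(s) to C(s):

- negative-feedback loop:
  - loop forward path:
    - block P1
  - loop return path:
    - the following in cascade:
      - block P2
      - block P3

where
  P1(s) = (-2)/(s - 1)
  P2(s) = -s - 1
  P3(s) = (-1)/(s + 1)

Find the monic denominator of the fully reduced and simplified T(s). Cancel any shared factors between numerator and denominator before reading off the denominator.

Reducing step by step:

[1] multiply P2, P3 (series): 1
[2] close the feedback loop around P1, (P2*P3): (-2)/(s - 3)
That last expression is T(s), already simplified, and its denominator is already monic.

Answer: s - 3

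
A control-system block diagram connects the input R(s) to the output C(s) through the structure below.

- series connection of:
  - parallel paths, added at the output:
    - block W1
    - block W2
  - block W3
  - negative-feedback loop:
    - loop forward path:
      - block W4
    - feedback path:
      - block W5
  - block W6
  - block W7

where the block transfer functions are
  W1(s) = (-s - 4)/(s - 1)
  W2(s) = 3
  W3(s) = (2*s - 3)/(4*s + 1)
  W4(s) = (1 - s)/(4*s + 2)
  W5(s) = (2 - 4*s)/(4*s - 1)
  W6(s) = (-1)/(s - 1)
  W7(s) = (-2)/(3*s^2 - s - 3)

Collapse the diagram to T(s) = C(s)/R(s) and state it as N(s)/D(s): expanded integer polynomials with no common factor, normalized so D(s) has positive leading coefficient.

[1] add W1, W2 (parallel) -> (2*s - 7)/(s - 1)
[2] collapse the loop (W4 forward, W5 return) -> (-4*s^2 + 5*s - 1)/(20*s^2 - 2*s)
[3] multiply (W1+W2), W3, [W4/(1+W4*W5)], W6, W7 (series); the result is T(s) itself (integer coefficients, no common factor, positive leading denominator coefficient)

Answer: (-16*s^3 + 84*s^2 - 104*s + 21)/(120*s^6 - 142*s^5 - 107*s^4 + 112*s^3 + 20*s^2 - 3*s)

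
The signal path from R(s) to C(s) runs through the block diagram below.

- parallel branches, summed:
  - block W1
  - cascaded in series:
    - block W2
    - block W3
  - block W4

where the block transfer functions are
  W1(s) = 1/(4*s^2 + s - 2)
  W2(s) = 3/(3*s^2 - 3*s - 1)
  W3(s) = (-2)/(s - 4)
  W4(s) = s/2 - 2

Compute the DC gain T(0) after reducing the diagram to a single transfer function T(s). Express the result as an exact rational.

Step 1. multiply W2, W3 (series) -> (-6)/(3*s^3 - 15*s^2 + 11*s + 4)
Step 2. sum the parallel branches W1, (W2*W3), W4 -> (12*s^6 - 105*s^5 + 251*s^4 - 29*s^3 - 324*s^2 + 74*s + 64)/(24*s^5 - 114*s^4 + 46*s^3 + 114*s^2 - 36*s - 16)
That last expression is T(s); at s = 0 only the constant terms survive, so T(0) = 64/(-16) = -4.

Hence the answer: -4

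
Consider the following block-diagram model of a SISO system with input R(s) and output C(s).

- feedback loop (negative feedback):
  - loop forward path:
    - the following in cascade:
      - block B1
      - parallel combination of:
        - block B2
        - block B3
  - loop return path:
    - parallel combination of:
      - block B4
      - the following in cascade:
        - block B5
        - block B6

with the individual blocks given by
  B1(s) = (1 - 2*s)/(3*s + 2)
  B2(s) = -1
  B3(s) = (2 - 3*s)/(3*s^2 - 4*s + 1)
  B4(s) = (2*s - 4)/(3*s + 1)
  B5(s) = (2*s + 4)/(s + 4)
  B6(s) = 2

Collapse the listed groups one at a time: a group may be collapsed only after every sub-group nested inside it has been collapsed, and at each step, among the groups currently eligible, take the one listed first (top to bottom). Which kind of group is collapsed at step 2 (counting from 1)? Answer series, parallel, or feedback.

Step 1 - parallel reduction of B2, B3
Step 2 - cascade B1, (B2+B3)
Step 3 - multiply B5, B6 (series)
Step 4 - sum the parallel branches B4, (B5*B6)
Step 5 - reduce the feedback loop with forward (B1*(B2+B3)) and return (B4+(B5*B6))
At step 2 the group reduced is series.

Therefore the answer is series.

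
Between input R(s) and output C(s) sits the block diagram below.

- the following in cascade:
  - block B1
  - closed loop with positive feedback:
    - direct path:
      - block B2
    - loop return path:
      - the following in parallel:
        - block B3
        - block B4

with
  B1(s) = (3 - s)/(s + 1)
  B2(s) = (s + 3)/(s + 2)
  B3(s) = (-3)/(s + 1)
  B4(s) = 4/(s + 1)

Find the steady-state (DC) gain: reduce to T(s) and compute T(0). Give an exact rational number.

Reducing step by step:

Step 1 - reduce the parallel group B3, B4 -> 1/(s + 1)
Step 2 - apply the feedback formula to B2, (B3+B4) -> (s^2 + 4*s + 3)/(s^2 + 2*s - 1)
Step 3 - series reduction of B1, [B2/(1-B2*(B3+B4))] -> (9 - s^2)/(s^2 + 2*s - 1)
Step 3 gives the overall T(s). Then T(0) = 9/(-1) = -9.

Answer: -9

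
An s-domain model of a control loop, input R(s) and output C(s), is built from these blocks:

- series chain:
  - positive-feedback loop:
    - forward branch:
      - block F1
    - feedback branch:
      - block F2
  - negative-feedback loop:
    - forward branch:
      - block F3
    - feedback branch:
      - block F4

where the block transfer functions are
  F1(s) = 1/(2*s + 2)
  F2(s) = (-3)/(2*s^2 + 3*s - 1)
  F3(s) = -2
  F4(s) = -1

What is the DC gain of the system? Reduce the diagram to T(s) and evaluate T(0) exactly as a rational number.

Answer: 2/3

Working:
[1] collapse the loop (F1 forward, F2 return) = (2*s^2 + 3*s - 1)/(4*s^3 + 10*s^2 + 4*s + 1)
[2] apply the feedback formula to F3, F4 = (-2)/3
[3] reduce the series chain [F1/(1-F1*F2)], [F3/(1+F3*F4)] = (-4*s^2 - 6*s + 2)/(12*s^3 + 30*s^2 + 12*s + 3)
Evaluating the step-3 result (the overall T(s)) at s = 0 gives T(0) = 2/3.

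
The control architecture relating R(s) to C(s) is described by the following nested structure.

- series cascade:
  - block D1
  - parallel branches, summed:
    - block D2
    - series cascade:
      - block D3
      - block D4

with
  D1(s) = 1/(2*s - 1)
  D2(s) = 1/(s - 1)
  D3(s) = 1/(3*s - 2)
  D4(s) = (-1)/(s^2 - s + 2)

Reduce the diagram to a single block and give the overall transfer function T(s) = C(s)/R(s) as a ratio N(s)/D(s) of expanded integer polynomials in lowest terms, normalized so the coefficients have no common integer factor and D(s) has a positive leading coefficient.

1. reduce the series chain D3, D4 gives (-1)/(3*s^3 - 5*s^2 + 8*s - 4)
2. sum the parallel branches D2, (D3*D4) gives (3*s^3 - 5*s^2 + 7*s - 3)/(3*s^4 - 8*s^3 + 13*s^2 - 12*s + 4)
3. series reduction of D1, (D2+(D3*D4)), giving the overall T(s)

Hence the answer: (3*s^3 - 5*s^2 + 7*s - 3)/(6*s^5 - 19*s^4 + 34*s^3 - 37*s^2 + 20*s - 4)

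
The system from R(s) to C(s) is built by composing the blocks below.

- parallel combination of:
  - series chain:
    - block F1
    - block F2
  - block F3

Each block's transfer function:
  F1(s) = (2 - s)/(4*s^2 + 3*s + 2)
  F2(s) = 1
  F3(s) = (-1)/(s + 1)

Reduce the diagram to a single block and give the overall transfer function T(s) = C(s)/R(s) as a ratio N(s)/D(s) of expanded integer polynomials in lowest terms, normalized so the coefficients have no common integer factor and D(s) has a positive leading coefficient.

The answer is (-5*s^2 - 2*s)/(4*s^3 + 7*s^2 + 5*s + 2).

Reasoning:
Step 1. reduce the series chain F1, F2, giving (2 - s)/(4*s^2 + 3*s + 2)
Step 2. parallel reduction of (F1*F2), F3 - this is the overall T(s), already in the required normalized form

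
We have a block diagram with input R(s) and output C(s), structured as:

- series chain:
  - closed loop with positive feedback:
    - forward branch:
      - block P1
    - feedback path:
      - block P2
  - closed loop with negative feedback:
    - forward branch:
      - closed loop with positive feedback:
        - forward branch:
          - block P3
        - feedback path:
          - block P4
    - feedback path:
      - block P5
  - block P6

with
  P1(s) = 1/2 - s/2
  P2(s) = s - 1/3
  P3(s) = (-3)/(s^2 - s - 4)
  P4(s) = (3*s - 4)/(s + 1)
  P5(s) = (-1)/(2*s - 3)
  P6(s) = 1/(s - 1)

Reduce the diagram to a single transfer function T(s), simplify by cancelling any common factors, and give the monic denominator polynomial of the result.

[1] close the feedback loop around P1, P2, giving (3 - 3*s)/(3*s^2 - 4*s + 7)
[2] close the feedback loop around P3, P4, giving (-3*s - 3)/(s^3 + 4*s - 16)
[3] collapse the loop ([P3/(1-P3*P4)] forward, P5 return), giving (-6*s^2 + 3*s + 9)/(2*s^4 - 3*s^3 + 8*s^2 - 41*s + 51)
[4] reduce the series chain [P1/(1-P1*P2)], [[P3/(1-P3*P4)]/(1+[P3/(1-P3*P4)]*P5)], P6, giving (18*s^2 - 9*s - 27)/(6*s^6 - 17*s^5 + 50*s^4 - 176*s^3 + 373*s^2 - 491*s + 357)
That last expression is T(s), already simplified. Scaling its denominator by 1/6 (the reciprocal of the leading coefficient) yields the monic denominator.

Answer: s^6 - 17*s^5/6 + 25*s^4/3 - 88*s^3/3 + 373*s^2/6 - 491*s/6 + 119/2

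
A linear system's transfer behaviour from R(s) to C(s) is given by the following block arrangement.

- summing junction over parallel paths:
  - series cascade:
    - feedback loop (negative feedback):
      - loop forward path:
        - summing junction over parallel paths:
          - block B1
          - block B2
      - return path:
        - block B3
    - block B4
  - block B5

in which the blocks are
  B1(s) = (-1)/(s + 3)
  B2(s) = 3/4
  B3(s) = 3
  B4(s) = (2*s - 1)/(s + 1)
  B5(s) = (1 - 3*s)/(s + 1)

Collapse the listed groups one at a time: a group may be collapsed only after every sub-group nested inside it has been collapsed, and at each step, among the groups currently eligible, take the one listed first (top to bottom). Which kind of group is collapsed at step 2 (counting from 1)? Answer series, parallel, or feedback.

Answer: feedback

Working:
(1) add B1, B2 (parallel)
(2) close the feedback loop around (B1+B2), B3
(3) multiply [(B1+B2)/(1+(B1+B2)*B3)], B4 (series)
(4) parallel reduction of ([(B1+B2)/(1+(B1+B2)*B3)]*B4), B5
Step 2 collapses a feedback group.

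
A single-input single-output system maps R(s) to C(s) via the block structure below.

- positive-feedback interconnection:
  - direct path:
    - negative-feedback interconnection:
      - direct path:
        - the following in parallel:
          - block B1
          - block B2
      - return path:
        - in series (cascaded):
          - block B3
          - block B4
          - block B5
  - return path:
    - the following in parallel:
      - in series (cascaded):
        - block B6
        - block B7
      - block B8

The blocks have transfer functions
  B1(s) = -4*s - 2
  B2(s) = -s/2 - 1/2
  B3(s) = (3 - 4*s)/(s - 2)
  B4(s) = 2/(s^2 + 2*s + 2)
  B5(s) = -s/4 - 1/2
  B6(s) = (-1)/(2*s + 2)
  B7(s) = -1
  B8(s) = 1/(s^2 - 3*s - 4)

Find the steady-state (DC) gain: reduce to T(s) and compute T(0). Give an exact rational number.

Reducing step by step:

1. reduce the parallel group B1, B2 = -9*s/2 - 5/2
2. reduce the series chain B3, B4, B5 = (4*s^2 + 5*s - 6)/(2*s^3 - 4*s - 8)
3. feedback reduction of (B1+B2), (B3*B4*B5) = (18*s^4 + 10*s^3 - 36*s^2 - 92*s - 40)/(32*s^3 + 65*s^2 - 21*s - 14)
4. cascade B6, B7 = 1/(2*s + 2)
5. sum the parallel branches (B6*B7), B8 = (s - 2)/(2*s^2 - 6*s - 8)
6. apply the feedback formula to [(B1+B2)/(1+(B1+B2)*(B3*B4*B5))], ((B6*B7)+B8) = (18*s^6 - 44*s^5 - 138*s^4 - 24*s^3 + 380*s^2 + 488*s + 160)/(23*s^5 - 18*s^4 - 316*s^3 - 201*s^2 + 54*s + 16)
That last expression is T(s); at s = 0 only the constant terms survive, so T(0) = 160/16 = 10.

Answer: 10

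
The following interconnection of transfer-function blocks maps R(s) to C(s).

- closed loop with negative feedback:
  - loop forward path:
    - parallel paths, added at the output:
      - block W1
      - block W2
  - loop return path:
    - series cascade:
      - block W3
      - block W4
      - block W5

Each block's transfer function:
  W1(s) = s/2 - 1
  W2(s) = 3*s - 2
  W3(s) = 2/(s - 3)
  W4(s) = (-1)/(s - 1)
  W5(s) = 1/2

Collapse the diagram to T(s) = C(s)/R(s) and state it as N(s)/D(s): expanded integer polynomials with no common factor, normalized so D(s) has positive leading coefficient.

Answer: (7*s^3 - 34*s^2 + 45*s - 18)/(2*s^2 - 15*s + 12)

Working:
1. parallel reduction of W1, W2, giving 7*s/2 - 3
2. reduce the series chain W3, W4, W5, giving (-1)/(s^2 - 4*s + 3)
3. feedback reduction of (W1+W2), (W3*W4*W5) - this is the overall T(s), already in the required normalized form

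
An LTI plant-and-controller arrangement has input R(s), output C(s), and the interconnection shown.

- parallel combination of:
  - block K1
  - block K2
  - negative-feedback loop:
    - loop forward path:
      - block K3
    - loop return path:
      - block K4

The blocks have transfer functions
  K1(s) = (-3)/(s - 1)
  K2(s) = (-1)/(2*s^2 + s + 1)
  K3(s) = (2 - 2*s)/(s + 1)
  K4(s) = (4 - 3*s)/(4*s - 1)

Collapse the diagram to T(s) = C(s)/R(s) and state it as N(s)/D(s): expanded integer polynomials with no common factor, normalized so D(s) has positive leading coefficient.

(1) collapse the loop (K3 forward, K4 return): (-8*s^2 + 10*s - 2)/(10*s^2 - 11*s + 7)
(2) add K1, K2, [K3/(1+K3*K4)] (parallel): this yields T(s), and no further normalization is needed

Final answer: (-16*s^5 - 32*s^4 + 12*s^3 - 8*s^2 - 16*s - 12)/(20*s^5 - 32*s^4 + 25*s^3 - 17*s^2 + 11*s - 7)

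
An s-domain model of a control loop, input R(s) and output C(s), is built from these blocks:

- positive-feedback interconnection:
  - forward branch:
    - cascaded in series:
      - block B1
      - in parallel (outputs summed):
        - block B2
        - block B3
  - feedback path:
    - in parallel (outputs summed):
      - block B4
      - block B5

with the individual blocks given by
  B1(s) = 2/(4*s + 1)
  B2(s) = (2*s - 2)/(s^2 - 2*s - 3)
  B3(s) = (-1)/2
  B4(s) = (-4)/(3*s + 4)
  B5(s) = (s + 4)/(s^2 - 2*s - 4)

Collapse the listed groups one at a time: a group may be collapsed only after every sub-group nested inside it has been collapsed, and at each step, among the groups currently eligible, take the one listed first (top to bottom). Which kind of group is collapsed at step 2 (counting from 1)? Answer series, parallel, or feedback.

Step 1 - combine B2, B3 in parallel
Step 2 - reduce the series chain B1, (B2+B3)
Step 3 - sum the parallel branches B4, B5
Step 4 - reduce the feedback loop with forward (B1*(B2+B3)) and return (B4+B5)
At step 2 the group reduced is series.

Answer: series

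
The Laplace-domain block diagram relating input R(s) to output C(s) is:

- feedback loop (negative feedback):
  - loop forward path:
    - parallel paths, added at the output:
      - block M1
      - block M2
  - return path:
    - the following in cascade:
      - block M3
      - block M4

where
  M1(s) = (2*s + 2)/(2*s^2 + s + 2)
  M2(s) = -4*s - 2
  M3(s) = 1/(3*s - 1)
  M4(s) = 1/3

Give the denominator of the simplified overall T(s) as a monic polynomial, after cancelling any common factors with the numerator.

First reduce the diagram to T(s).

Step 1: reduce the parallel group M1, M2: (-8*s^3 - 8*s^2 - 8*s - 2)/(2*s^2 + s + 2)
Step 2: cascade M3, M4: 1/(9*s - 3)
Step 3: collapse the loop ((M1+M2) forward, (M3*M4) return): (-72*s^4 - 48*s^3 - 48*s^2 + 6*s + 6)/(10*s^3 - 5*s^2 + 7*s - 8)
The result of step 3 is T(s) in lowest terms. Its denominator has leading coefficient 10; dividing the denominator through by 10 makes it monic.

Answer: s^3 - s^2/2 + 7*s/10 - 4/5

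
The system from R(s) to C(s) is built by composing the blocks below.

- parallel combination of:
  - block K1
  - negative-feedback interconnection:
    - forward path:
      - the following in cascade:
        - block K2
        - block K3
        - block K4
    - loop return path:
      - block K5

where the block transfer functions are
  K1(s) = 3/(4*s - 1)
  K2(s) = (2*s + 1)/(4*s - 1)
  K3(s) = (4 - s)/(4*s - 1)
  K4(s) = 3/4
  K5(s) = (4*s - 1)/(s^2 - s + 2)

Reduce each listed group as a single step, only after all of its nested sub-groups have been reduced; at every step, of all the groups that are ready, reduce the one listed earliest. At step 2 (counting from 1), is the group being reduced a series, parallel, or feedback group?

Step 1: series reduction of K2, K3, K4
Step 2: feedback reduction of (K2*K3*K4), K5
Step 3: add K1, [(K2*K3*K4)/(1+(K2*K3*K4)*K5)] (parallel)
At step 2 the group reduced is feedback.

Hence the answer: feedback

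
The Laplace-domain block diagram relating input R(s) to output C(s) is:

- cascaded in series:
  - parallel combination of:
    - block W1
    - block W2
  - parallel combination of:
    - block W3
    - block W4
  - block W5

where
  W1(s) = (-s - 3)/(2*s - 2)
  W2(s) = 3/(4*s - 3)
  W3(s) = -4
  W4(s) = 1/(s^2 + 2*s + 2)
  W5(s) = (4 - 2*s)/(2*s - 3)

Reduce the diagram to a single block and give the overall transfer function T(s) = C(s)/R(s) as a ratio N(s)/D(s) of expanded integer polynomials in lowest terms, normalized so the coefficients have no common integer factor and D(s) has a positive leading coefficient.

Step 1. sum the parallel branches W1, W2 -> (-4*s^2 - 3*s + 3)/(8*s^2 - 14*s + 6)
Step 2. combine W3, W4 in parallel -> (-4*s^2 - 8*s - 7)/(s^2 + 2*s + 2)
Step 3. series reduction of (W1+W2), (W3+W4), W5: this yields T(s), and no further normalization is needed

Hence the answer: (-16*s^5 - 12*s^4 + 48*s^3 + 83*s^2 + 15*s - 42)/(8*s^5 - 10*s^4 - 9*s^3 - 7*s^2 + 36*s - 18)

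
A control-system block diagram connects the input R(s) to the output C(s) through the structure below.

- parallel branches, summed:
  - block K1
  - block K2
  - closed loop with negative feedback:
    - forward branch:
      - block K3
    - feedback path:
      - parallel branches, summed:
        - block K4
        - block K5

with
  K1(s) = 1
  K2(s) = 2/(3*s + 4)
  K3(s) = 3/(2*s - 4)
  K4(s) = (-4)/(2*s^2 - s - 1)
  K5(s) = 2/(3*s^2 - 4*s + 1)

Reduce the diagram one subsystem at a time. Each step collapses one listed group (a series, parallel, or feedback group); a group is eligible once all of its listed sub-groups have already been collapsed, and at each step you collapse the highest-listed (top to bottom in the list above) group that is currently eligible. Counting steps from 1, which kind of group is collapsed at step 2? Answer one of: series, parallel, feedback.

(1) parallel reduction of K4, K5
(2) close the feedback loop around K3, (K4+K5)
(3) combine K1, K2, [K3/(1+K3*(K4+K5))] in parallel
At step 2 the group reduced is feedback.

Therefore the answer is feedback.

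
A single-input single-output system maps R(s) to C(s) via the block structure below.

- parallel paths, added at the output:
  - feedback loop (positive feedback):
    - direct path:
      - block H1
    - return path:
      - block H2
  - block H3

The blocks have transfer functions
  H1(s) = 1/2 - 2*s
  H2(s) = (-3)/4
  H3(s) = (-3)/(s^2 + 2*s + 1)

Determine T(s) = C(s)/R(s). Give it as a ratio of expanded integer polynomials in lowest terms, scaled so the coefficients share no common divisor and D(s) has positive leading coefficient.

The answer is (16*s^3 + 28*s^2 - 28*s + 29)/(12*s^3 + 13*s^2 - 10*s - 11).

Reasoning:
Step 1 - reduce the feedback loop with forward H1 and return H2 = (16*s - 4)/(12*s - 11)
Step 2 - combine [H1/(1-H1*H2)], H3 in parallel, giving the overall T(s)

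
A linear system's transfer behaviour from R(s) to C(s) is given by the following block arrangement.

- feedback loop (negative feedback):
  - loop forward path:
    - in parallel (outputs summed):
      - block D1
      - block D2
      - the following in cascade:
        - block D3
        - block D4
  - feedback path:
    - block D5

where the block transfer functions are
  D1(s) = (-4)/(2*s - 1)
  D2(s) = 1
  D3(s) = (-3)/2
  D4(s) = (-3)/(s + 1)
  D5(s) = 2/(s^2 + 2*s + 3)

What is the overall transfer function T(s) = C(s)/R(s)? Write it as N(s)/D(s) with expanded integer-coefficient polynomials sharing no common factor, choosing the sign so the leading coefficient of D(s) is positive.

The answer is (4*s^4 + 20*s^3 + 17*s^2 - 2*s - 57)/(4*s^4 + 10*s^3 + 22*s^2 + 26*s - 44).

Reasoning:
1. series reduction of D3, D4 -> 9/(2*s + 2)
2. parallel reduction of D1, D2, (D3*D4) -> (4*s^2 + 12*s - 19)/(4*s^2 + 2*s - 2)
3. reduce the feedback loop with forward (D1+D2+(D3*D4)) and return D5, giving the overall T(s)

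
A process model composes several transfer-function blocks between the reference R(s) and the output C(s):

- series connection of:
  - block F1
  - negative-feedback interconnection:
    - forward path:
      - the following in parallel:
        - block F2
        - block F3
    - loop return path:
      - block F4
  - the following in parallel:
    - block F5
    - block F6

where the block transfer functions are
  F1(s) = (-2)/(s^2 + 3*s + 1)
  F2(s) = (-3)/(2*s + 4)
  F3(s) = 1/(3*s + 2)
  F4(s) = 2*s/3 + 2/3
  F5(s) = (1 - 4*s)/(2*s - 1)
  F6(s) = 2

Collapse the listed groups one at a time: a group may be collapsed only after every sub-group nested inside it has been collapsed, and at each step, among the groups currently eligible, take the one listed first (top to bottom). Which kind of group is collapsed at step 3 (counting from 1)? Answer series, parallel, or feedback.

Step 1 - reduce the parallel group F2, F3
Step 2 - feedback reduction of (F2+F3), F4
Step 3 - add F5, F6 (parallel)
Step 4 - cascade F1, [(F2+F3)/(1+(F2+F3)*F4)], (F5+F6)
Step 3: parallel.

Therefore the answer is parallel.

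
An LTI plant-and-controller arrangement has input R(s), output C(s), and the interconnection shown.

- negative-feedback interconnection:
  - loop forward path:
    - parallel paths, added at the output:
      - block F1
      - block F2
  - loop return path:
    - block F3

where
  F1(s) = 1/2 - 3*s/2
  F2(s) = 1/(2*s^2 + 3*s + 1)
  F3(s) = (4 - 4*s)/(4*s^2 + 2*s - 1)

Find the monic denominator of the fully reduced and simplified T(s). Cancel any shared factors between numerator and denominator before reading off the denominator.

The answer is s^4 + 9*s^3/10 - 3*s^2/10 - 7*s/20 + 1/4.

Reasoning:
Step 1. reduce the parallel group F1, F2, giving (-6*s^3 - 7*s^2 + 3)/(4*s^2 + 6*s + 2)
Step 2. reduce the feedback loop with forward (F1+F2) and return F3, giving (-24*s^5 - 40*s^4 - 8*s^3 + 19*s^2 + 6*s - 3)/(40*s^4 + 36*s^3 - 12*s^2 - 14*s + 10)
T(s) is the step-2 result (common factors already cancelled). Leading coefficient of the denominator: 40. Divide through by 40 for the monic polynomial.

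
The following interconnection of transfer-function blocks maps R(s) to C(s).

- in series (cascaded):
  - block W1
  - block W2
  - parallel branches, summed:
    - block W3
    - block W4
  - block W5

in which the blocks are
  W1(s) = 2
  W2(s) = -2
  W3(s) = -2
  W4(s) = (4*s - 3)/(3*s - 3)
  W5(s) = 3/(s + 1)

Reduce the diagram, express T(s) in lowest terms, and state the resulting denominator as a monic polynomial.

Step 1 - sum the parallel branches W3, W4 -> (3 - 2*s)/(3*s - 3)
Step 2 - cascade W1, W2, (W3+W4), W5 -> (8*s - 12)/(s^2 - 1)
No further cancellation is possible in the step-2 result, so that is T(s). Its denominator is already monic.

Therefore the answer is s^2 - 1.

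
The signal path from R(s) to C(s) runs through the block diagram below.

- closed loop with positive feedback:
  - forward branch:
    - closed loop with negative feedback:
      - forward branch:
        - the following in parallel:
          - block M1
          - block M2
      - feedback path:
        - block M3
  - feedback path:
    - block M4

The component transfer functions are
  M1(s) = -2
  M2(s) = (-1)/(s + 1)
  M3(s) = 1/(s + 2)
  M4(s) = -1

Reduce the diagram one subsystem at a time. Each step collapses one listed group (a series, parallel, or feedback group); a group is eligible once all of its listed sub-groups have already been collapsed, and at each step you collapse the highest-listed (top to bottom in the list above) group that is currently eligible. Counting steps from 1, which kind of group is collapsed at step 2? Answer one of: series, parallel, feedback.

Answer: feedback

Working:
Step 1 - add M1, M2 (parallel)
Step 2 - reduce the feedback loop with forward (M1+M2) and return M3
Step 3 - apply the feedback formula to [(M1+M2)/(1+(M1+M2)*M3)], M4
At step 2 the group reduced is feedback.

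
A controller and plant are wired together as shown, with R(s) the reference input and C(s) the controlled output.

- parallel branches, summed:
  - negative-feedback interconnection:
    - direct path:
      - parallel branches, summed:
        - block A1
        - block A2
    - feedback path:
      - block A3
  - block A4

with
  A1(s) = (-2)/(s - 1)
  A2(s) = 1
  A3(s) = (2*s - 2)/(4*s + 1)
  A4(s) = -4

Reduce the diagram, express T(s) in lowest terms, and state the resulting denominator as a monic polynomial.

1. sum the parallel branches A1, A2 gives (s - 3)/(s - 1)
2. feedback reduction of (A1+A2), A3 gives (4*s^2 - 11*s - 3)/(6*s^2 - 11*s + 5)
3. sum the parallel branches [(A1+A2)/(1+(A1+A2)*A3)], A4 gives (-20*s^2 + 33*s - 23)/(6*s^2 - 11*s + 5)
T(s) is the step-3 result (common factors already cancelled). Leading coefficient of the denominator: 6. Divide through by 6 for the monic polynomial.

Answer: s^2 - 11*s/6 + 5/6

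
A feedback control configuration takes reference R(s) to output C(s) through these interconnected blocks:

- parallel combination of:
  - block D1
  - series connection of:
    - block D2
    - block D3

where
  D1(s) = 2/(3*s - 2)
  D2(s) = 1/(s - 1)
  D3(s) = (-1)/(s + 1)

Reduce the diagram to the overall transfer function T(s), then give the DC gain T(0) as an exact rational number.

Reducing step by step:

(1) series reduction of D2, D3, giving (-1)/(s^2 - 1)
(2) parallel reduction of D1, (D2*D3), giving (2*s^2 - 3*s)/(3*s^3 - 2*s^2 - 3*s + 2)
Step 2 gives the overall T(s). Then T(0) = 0/2 = 0.

Answer: 0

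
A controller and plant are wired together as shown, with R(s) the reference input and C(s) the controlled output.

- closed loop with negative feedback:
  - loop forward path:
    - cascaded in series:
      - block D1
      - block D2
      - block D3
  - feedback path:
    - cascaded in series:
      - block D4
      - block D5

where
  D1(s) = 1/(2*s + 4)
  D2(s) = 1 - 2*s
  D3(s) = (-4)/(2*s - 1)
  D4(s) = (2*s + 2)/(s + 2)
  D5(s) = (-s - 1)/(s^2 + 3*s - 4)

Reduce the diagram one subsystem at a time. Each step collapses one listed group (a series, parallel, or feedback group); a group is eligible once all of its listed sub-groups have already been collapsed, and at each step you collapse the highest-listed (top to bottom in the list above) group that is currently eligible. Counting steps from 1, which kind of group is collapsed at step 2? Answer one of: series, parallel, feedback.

(1) cascade D1, D2, D3
(2) series reduction of D4, D5
(3) apply the feedback formula to (D1*D2*D3), (D4*D5)
Step 2 collapses a series group.

Answer: series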